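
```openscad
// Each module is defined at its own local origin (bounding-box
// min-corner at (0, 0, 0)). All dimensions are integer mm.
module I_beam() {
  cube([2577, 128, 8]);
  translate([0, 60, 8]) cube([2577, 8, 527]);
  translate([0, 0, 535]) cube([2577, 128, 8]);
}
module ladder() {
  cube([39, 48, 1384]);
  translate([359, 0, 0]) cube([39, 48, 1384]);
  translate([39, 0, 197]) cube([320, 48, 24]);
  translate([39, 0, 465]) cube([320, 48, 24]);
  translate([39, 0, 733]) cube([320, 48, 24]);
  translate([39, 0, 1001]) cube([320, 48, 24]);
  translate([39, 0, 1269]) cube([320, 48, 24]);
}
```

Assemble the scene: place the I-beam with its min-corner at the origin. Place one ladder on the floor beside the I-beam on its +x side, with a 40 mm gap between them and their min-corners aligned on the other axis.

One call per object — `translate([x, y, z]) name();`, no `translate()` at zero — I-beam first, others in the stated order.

I_beam();
translate([2617, 0, 0]) ladder();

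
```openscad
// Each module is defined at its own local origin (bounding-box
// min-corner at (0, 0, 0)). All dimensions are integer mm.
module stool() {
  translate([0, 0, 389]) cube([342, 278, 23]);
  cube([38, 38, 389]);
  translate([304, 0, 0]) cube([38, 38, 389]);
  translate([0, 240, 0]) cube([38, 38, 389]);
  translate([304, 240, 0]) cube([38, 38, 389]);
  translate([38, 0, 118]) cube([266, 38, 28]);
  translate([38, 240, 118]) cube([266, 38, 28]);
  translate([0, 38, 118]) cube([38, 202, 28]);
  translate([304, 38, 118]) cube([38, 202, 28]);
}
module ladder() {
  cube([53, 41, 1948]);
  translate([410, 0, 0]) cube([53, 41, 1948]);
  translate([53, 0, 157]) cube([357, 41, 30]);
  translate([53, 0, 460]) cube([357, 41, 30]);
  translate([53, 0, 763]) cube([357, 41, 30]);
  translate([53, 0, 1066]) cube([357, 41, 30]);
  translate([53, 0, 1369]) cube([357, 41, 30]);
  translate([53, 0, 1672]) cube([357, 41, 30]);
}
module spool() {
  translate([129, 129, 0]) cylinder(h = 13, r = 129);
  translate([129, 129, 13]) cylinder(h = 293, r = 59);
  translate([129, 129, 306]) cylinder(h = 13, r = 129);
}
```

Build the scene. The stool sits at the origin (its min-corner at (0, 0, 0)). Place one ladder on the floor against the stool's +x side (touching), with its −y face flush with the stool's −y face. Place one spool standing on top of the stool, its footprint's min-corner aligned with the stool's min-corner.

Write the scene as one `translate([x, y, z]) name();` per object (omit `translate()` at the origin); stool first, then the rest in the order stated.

stool();
translate([342, 0, 0]) ladder();
translate([0, 0, 412]) spool();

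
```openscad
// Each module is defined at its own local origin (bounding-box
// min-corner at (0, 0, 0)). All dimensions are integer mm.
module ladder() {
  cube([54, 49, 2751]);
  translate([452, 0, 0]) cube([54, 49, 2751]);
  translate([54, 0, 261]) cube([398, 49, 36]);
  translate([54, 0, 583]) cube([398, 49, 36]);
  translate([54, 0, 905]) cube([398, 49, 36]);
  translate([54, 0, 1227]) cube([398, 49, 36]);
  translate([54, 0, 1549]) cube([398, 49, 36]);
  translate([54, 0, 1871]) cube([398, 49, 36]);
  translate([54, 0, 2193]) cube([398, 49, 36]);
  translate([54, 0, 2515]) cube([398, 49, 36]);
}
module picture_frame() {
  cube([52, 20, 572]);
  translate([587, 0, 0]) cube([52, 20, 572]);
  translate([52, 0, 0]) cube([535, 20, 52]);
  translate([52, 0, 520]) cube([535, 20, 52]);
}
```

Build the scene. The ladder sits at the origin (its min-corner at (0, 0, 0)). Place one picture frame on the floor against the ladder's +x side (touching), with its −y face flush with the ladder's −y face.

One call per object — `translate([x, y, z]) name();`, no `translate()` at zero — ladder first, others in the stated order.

ladder();
translate([506, 0, 0]) picture_frame();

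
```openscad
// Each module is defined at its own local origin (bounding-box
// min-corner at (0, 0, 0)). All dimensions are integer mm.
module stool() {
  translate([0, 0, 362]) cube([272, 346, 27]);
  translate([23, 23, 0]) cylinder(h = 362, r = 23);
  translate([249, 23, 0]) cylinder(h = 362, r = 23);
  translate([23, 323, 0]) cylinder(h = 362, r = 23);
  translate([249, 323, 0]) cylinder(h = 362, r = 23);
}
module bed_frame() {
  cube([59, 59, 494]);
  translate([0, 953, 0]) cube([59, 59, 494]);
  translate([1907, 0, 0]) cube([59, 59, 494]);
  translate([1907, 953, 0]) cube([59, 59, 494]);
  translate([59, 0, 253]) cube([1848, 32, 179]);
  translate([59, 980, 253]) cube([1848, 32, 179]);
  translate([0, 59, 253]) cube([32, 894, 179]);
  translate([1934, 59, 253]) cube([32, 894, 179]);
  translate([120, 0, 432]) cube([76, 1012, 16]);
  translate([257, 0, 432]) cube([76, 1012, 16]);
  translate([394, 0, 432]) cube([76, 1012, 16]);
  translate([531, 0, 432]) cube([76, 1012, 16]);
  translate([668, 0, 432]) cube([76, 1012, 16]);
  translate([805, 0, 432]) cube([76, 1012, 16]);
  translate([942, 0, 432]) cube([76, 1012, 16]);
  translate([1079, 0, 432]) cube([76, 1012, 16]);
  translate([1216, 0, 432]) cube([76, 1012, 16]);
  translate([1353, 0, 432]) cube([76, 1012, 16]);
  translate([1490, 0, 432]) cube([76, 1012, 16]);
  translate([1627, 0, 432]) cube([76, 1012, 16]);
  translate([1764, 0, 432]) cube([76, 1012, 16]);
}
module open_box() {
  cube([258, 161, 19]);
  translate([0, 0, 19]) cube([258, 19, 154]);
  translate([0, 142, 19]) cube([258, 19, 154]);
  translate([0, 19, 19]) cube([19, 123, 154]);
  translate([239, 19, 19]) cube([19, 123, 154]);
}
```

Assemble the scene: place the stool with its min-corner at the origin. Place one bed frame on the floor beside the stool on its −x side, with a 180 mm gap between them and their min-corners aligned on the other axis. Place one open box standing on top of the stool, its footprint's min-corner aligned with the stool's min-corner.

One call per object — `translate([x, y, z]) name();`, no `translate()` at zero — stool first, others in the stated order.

stool();
translate([-2146, 0, 0]) bed_frame();
translate([0, 0, 389]) open_box();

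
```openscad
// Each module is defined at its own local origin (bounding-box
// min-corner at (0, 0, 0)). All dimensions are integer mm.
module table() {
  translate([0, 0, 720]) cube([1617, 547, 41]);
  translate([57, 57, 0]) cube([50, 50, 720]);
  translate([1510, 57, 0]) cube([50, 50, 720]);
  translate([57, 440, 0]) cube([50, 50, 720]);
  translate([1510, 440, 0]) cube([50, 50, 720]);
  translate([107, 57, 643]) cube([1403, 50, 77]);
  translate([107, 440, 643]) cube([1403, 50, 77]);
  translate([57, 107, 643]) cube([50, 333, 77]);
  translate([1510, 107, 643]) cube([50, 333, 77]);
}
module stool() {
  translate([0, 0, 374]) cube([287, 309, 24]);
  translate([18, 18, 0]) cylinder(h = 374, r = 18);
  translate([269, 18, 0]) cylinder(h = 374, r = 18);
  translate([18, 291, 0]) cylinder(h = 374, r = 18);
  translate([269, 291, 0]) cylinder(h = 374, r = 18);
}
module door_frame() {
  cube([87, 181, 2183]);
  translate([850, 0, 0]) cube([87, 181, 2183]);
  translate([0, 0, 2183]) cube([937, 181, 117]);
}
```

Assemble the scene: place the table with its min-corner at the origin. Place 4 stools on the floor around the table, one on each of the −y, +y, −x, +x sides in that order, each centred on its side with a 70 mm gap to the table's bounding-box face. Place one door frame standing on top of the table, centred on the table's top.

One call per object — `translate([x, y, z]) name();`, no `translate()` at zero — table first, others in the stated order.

table();
translate([665, -379, 0]) stool();
translate([665, 617, 0]) stool();
translate([-357, 119, 0]) stool();
translate([1687, 119, 0]) stool();
translate([340, 183, 761]) door_frame();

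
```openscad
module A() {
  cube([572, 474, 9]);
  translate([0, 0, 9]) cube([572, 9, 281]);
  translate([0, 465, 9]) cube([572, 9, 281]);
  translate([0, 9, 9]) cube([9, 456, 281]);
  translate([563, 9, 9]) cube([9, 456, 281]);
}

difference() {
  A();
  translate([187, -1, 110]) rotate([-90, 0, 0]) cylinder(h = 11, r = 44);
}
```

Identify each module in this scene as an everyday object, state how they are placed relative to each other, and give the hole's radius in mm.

A is an open box. The open box has a circular hole through its front wall. The hole's radius is 44 mm.

The subtracted cylinder has r = 44 mm.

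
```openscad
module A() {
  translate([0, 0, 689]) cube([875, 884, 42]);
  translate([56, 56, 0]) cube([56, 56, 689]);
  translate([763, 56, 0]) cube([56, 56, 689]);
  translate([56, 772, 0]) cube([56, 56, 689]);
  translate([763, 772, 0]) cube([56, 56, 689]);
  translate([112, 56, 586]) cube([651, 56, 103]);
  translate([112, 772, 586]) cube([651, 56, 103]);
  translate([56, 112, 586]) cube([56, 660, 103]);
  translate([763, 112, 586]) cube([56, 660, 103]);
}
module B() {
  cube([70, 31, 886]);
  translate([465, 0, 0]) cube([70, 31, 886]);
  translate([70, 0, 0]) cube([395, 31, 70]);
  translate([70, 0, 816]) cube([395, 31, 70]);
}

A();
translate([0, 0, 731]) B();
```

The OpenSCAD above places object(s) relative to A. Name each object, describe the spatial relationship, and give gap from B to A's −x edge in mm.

The picture frame's min-x is at 0; the table's min-x is 0; gap = 0 mm.

A is a table. B is a picture frame. The picture frame is on top of the table. The gap from the picture frame to the table's −x edge is 0 mm.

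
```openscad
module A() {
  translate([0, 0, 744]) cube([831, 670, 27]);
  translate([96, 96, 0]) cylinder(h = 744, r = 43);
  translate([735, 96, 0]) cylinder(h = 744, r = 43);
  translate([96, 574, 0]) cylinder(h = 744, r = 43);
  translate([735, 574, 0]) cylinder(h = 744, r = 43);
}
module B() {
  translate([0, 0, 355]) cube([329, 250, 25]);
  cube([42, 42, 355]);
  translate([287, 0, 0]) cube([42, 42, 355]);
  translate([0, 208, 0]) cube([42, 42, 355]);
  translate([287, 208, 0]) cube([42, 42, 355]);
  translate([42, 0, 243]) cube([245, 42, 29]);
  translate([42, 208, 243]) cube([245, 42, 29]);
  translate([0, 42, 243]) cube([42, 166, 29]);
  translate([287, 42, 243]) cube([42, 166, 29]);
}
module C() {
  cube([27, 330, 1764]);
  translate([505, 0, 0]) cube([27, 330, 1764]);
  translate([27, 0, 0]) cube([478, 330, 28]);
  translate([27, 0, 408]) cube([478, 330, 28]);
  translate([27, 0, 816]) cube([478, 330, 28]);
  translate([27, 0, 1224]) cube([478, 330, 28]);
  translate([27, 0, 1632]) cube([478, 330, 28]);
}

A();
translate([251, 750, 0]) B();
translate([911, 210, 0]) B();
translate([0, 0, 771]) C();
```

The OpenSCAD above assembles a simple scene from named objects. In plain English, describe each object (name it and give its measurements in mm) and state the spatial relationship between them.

A is a table: top 831 mm (x) × 670 mm (y), 27 mm thick, upper face at z = 771 mm, on four round legs of 86 mm diameter, each leg's bounding box inset 53 mm from the nearest pair of top edges, running from z = 0 to the bottom of the top.

B is a simple wooden stool: a rectangular seat 329 mm (x) by 250 mm (y), 25 mm thick, top face at z = 380 mm, on four square legs, each 42×42 mm in cross-section. The legs rest on z = 0, each flush with a corner of the seat. Four stretchers, 42 mm wide and 29 mm tall, connect adjacent legs with their undersides at z = 243 mm, each running between the inner faces of the legs it joins and aligned with the legs' outer faces on the other axis.

C is a bookshelf 532 mm wide overall, 330 mm deep and 1764 mm tall. The two sides are 27 mm thick vertical panels. 5 horizontal shelves of 28 mm thickness span between the inner faces of the sides; the lowest shelf sits on the floor and shelves are stacked with a clear vertical gap of 380 mm between each pair.

Two stools sit around the table at the +y, +x sides. The bookshelf is on top of the table.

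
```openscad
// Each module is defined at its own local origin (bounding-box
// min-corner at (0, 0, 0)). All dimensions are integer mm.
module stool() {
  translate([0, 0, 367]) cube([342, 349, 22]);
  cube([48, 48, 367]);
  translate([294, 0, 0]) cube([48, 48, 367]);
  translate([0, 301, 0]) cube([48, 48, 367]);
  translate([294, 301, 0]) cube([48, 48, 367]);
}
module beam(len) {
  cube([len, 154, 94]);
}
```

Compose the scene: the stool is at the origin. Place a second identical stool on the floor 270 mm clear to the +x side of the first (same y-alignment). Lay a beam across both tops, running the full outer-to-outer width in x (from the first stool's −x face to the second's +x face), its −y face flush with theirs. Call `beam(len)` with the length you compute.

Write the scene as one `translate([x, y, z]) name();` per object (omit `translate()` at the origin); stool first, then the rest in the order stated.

stool();
translate([612, 0, 0]) stool();
translate([0, 0, 389]) beam(954);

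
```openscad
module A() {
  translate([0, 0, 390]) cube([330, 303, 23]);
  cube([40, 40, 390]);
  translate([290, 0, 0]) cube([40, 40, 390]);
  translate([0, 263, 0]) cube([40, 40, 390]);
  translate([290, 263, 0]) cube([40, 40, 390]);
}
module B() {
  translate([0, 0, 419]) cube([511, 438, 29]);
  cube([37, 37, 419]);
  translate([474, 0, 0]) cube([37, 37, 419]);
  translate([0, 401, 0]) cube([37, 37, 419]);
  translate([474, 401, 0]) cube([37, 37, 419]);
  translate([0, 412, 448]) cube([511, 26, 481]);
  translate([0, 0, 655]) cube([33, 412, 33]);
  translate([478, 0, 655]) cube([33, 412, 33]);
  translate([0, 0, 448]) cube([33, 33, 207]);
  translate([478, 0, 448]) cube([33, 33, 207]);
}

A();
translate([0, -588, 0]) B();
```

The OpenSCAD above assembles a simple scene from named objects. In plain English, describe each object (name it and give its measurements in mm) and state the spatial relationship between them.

A is a simple wooden stool: a rectangular seat 330 mm (x) by 303 mm (y), 23 mm thick, top face at z = 413 mm, on four square legs, each 40×40 mm in cross-section. The legs rest on z = 0, each flush with a corner of the seat.

B is a chair: 511×438 mm seat, 29 mm thick, top at z = 448 mm, on four 37 mm square corner legs flush with the seat edges. A 26 mm thick backrest slab spans the full seat width, extending 481 mm above the seat top, its back face flush with the seat's +y edge. Two armrests of 33×33 mm section run along each side from the seat's front edge to the front of the backrest, top faces 240 mm above the seat top and outer faces flush with the seat's x-edges; a 33×33 mm post under the front of each armrest stands on the seat at the front corner.

The chair is on the floor beside the stool on its −y side.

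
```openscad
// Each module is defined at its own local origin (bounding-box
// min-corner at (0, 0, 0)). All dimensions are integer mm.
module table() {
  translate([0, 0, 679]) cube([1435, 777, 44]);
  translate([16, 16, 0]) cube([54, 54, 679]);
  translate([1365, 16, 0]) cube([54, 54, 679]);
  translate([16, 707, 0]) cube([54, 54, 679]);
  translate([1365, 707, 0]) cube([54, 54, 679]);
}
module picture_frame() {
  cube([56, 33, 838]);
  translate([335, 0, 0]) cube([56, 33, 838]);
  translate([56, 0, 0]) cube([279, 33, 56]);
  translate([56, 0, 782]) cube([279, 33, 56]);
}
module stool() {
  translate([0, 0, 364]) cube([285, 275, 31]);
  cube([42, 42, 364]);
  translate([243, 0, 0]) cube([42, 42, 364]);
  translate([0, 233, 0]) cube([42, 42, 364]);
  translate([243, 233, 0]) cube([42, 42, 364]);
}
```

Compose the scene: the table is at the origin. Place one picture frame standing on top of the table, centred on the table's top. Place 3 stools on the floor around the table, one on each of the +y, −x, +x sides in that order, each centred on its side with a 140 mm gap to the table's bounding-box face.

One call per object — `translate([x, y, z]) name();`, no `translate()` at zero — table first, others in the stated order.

table();
translate([522, 372, 723]) picture_frame();
translate([575, 917, 0]) stool();
translate([-425, 251, 0]) stool();
translate([1575, 251, 0]) stool();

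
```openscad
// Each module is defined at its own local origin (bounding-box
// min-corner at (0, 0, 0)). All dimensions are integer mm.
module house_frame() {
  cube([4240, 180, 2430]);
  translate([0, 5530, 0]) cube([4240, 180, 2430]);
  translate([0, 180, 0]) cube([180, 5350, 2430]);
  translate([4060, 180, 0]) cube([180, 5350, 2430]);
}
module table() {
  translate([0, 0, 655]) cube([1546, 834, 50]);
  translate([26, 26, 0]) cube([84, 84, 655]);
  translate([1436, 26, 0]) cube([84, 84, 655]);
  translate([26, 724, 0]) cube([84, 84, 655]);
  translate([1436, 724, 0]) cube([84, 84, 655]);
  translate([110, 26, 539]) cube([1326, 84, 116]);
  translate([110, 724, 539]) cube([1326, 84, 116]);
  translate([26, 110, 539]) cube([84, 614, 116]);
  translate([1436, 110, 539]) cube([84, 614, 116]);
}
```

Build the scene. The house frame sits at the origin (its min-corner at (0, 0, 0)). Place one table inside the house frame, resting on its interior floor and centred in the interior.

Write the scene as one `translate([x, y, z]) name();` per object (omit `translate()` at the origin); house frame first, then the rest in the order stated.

house_frame();
translate([1347, 2438, 0]) table();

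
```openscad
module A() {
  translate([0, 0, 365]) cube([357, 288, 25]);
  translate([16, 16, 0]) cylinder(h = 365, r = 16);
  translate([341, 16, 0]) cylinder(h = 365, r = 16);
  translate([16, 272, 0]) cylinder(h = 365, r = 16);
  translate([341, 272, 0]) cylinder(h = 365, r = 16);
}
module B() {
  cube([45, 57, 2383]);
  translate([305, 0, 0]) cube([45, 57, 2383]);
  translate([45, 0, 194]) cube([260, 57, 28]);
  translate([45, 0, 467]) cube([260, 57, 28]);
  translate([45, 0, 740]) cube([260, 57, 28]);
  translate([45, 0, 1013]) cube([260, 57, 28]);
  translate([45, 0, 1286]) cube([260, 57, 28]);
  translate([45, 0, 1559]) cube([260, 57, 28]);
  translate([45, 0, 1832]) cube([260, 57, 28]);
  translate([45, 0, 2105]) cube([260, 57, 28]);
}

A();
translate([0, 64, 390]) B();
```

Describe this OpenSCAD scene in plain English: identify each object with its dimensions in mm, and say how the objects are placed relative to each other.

A is a four-legged stool. The seat is 357×288 mm, 25 mm thick, top at z = 390 mm. It stands on four round legs, each 32 mm in diameter, from z = 0 to the seat underside, each leg's axis is inset half a diameter from the nearest pair of seat edges (so the leg's bounding box is flush with the corner).

B is a straight ladder. Two 45×57 mm vertical rails, 2383 mm tall, stand 350 mm apart (outside-to-outside) with their front faces coplanar on the −y side. 8 rungs, each 57 mm deep and 28 mm tall, span between the inner faces of the rails, front faces flush with the rails. The lowest rung's underside is at z = 194 mm and rungs are spaced 273 mm apart (underside to underside).

The ladder is on top of the stool.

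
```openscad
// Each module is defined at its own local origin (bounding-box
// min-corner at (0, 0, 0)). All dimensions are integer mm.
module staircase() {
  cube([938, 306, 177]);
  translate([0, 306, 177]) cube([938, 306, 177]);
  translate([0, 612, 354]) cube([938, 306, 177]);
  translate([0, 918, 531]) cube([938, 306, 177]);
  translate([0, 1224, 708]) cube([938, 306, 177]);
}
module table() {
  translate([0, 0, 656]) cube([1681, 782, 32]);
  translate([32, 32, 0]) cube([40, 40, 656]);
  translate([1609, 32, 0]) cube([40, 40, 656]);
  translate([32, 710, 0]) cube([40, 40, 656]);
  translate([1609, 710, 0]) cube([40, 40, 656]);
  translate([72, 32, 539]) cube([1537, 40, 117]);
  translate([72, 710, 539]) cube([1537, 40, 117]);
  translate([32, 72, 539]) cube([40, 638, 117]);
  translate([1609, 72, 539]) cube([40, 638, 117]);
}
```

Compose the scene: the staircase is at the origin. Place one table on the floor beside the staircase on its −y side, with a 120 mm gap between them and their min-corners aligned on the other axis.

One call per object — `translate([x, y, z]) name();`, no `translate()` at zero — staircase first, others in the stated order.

staircase();
translate([0, -902, 0]) table();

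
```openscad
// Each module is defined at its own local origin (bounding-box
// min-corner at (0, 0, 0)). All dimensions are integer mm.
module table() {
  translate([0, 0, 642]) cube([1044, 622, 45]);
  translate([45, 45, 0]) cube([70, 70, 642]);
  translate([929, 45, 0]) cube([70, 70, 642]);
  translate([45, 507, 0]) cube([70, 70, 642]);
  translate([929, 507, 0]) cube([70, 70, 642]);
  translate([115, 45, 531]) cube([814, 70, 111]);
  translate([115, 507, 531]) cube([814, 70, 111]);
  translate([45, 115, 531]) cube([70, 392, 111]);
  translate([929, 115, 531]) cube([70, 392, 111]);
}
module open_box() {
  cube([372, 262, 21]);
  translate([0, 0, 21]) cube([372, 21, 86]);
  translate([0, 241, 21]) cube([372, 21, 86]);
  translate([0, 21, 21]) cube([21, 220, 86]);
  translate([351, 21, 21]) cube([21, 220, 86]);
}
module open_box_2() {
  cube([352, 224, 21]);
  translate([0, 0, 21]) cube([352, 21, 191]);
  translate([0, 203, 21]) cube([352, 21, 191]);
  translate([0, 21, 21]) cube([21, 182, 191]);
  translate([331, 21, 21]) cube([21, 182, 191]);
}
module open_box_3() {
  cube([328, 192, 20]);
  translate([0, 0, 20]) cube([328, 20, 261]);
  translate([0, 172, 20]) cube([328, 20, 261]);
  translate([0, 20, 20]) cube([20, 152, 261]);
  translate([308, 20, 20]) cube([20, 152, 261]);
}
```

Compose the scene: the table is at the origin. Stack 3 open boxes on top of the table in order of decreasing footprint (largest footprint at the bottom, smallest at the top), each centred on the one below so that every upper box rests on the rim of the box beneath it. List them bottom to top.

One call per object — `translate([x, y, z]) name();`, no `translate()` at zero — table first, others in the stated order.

table();
translate([336, 180, 687]) open_box();
translate([346, 199, 794]) open_box_2();
translate([358, 215, 1006]) open_box_3();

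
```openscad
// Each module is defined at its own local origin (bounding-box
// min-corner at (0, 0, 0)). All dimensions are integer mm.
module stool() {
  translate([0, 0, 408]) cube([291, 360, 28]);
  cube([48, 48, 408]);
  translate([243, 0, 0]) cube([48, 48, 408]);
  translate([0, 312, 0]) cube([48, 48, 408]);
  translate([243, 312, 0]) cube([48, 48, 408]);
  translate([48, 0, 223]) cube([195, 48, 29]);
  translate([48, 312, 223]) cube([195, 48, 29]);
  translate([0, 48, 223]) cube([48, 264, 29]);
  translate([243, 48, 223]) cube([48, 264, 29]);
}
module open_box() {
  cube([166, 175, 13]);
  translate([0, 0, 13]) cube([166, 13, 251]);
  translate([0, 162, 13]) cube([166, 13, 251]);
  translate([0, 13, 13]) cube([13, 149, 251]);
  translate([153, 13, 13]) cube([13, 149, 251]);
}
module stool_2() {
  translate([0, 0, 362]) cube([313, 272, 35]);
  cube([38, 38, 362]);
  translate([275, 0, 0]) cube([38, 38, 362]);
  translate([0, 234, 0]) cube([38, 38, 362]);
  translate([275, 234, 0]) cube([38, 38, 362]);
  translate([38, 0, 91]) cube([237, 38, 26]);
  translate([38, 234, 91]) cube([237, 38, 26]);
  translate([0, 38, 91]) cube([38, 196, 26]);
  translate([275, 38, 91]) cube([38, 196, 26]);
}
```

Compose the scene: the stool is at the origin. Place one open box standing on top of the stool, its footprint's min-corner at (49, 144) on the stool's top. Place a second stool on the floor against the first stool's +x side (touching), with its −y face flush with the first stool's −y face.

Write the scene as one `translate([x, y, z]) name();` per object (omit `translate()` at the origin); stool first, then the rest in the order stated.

stool();
translate([49, 144, 436]) open_box();
translate([291, 0, 0]) stool_2();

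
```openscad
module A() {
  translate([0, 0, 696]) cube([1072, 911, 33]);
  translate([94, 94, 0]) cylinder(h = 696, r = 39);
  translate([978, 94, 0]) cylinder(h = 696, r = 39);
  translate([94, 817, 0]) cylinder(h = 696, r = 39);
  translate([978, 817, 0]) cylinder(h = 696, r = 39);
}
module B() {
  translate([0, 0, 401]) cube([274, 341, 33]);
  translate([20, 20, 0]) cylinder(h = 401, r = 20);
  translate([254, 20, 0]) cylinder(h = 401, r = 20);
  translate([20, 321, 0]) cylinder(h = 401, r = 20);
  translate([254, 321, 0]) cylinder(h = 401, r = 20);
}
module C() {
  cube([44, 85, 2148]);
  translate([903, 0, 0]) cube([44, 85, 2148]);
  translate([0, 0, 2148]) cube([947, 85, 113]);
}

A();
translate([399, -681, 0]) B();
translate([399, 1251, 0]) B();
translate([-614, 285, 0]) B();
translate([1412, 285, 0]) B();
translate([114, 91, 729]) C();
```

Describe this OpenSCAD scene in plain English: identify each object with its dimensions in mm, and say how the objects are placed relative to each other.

A is a table: top 1072 mm (x) × 911 mm (y), 33 mm thick, upper face at z = 729 mm, on four round legs of 78 mm diameter, each leg's bounding box inset 55 mm from the nearest pair of top edges, running from z = 0 to the bottom of the top.

B is a four-legged stool. The seat is 274×341 mm, 33 mm thick, top at z = 434 mm. It stands on four round legs, each 40 mm in diameter, from z = 0 to the seat underside, each leg's axis is inset half a diameter from the nearest pair of seat edges (so the leg's bounding box is flush with the corner).

C is a door frame. The clear opening is 859 mm wide and 2148 mm high. Two 44 mm wide jambs, 85 mm deep, stand either side of the opening from the floor to the top of the opening. A 113 mm thick head sits across the top of both jambs, spanning the full outside width of the frame.

Four stools sit around the table at the −y, +y, −x, +x sides. The door frame is on top of the table.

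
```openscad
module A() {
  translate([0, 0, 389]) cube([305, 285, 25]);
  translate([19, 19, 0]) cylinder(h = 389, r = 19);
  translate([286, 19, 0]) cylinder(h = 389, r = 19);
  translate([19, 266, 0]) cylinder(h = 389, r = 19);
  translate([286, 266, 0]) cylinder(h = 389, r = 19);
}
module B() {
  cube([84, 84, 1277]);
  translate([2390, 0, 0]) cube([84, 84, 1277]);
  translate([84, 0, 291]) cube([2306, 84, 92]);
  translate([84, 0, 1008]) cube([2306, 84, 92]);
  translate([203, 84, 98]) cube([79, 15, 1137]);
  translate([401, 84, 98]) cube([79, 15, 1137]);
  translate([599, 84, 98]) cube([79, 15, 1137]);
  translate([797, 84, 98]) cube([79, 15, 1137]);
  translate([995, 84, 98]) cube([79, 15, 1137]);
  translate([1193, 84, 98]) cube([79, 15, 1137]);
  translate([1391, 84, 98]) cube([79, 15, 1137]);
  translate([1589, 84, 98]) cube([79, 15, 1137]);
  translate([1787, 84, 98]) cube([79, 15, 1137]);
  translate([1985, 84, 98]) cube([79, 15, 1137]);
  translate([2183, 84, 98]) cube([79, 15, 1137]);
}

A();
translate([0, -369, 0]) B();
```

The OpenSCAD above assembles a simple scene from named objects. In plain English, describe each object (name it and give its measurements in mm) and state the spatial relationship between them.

A is a simple wooden stool: a rectangular seat 305 mm (x) by 285 mm (y), 25 mm thick, top face at z = 414 mm, on four round legs, each 38 mm in diameter. The legs rest on z = 0, each leg's axis is inset half a diameter from the nearest pair of seat edges (so the leg's bounding box is flush with the corner).

B is a fence section. Two 84×84 mm posts, 1277 mm tall, stand on the floor with a clear span of 2306 mm between their inner faces. Two horizontal rails of 84×92 mm section span the gap between the posts with their undersides at z = 291 mm and z = 1008 mm, flush with the posts' −y face. 11 pickets, each 79 mm wide, 15 mm thick and 1137 mm tall, are fixed to the +y face of the rails with their bottoms at z = 98 mm, evenly spaced across the span with equal gaps (rounded down to the nearest mm) at the −x end and between each pair — any rounding remainder accumulates at the +x end.

The fence section is on the floor beside the stool on its −y side.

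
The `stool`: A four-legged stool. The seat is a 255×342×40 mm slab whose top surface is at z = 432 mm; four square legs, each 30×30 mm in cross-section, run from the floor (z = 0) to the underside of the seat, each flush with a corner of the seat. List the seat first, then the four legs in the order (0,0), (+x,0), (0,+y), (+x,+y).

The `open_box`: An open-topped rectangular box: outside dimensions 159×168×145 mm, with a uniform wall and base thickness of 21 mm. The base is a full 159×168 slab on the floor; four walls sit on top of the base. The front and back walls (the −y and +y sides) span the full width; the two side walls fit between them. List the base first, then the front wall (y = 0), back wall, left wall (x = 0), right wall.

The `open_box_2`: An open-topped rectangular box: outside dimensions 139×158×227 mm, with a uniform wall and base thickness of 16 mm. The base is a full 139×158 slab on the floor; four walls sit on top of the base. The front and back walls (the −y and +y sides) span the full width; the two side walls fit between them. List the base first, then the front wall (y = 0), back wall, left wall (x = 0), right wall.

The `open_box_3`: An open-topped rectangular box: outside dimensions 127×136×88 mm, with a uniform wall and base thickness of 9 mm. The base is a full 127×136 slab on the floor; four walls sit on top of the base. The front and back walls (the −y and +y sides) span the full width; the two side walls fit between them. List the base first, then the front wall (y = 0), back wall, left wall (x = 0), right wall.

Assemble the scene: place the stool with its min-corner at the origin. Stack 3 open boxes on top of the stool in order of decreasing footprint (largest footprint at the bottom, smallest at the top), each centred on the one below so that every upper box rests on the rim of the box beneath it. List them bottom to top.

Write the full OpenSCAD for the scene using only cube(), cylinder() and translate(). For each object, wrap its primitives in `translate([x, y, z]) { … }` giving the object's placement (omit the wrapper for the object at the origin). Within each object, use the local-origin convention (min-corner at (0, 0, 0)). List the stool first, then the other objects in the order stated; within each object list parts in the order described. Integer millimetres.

translate([0, 0, 392]) cube([255, 342, 40]);
cube([30, 30, 392]);
translate([225, 0, 0]) cube([30, 30, 392]);
translate([0, 312, 0]) cube([30, 30, 392]);
translate([225, 312, 0]) cube([30, 30, 392]);
translate([48, 87, 432]) {
  cube([159, 168, 21]);
  translate([0, 0, 21]) cube([159, 21, 124]);
  translate([0, 147, 21]) cube([159, 21, 124]);
  translate([0, 21, 21]) cube([21, 126, 124]);
  translate([138, 21, 21]) cube([21, 126, 124]);
}
translate([58, 92, 577]) {
  cube([139, 158, 16]);
  translate([0, 0, 16]) cube([139, 16, 211]);
  translate([0, 142, 16]) cube([139, 16, 211]);
  translate([0, 16, 16]) cube([16, 126, 211]);
  translate([123, 16, 16]) cube([16, 126, 211]);
}
translate([64, 103, 804]) {
  cube([127, 136, 9]);
  translate([0, 0, 9]) cube([127, 9, 79]);
  translate([0, 127, 9]) cube([127, 9, 79]);
  translate([0, 9, 9]) cube([9, 118, 79]);
  translate([118, 9, 9]) cube([9, 118, 79]);
}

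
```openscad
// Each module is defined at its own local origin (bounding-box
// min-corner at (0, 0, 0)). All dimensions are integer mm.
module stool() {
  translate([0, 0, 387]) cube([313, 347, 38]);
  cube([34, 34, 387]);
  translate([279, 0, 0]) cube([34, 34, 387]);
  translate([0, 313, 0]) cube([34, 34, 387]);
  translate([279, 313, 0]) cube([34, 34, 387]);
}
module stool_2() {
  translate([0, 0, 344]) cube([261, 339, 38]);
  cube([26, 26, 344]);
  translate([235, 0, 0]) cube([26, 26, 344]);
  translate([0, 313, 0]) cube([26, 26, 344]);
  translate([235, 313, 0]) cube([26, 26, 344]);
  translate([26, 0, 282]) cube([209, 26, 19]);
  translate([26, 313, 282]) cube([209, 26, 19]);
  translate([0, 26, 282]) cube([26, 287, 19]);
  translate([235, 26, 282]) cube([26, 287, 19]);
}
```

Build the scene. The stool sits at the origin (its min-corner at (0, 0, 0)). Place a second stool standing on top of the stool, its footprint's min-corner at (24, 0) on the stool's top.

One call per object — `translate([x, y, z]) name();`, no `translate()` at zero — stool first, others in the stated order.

stool();
translate([24, 0, 425]) stool_2();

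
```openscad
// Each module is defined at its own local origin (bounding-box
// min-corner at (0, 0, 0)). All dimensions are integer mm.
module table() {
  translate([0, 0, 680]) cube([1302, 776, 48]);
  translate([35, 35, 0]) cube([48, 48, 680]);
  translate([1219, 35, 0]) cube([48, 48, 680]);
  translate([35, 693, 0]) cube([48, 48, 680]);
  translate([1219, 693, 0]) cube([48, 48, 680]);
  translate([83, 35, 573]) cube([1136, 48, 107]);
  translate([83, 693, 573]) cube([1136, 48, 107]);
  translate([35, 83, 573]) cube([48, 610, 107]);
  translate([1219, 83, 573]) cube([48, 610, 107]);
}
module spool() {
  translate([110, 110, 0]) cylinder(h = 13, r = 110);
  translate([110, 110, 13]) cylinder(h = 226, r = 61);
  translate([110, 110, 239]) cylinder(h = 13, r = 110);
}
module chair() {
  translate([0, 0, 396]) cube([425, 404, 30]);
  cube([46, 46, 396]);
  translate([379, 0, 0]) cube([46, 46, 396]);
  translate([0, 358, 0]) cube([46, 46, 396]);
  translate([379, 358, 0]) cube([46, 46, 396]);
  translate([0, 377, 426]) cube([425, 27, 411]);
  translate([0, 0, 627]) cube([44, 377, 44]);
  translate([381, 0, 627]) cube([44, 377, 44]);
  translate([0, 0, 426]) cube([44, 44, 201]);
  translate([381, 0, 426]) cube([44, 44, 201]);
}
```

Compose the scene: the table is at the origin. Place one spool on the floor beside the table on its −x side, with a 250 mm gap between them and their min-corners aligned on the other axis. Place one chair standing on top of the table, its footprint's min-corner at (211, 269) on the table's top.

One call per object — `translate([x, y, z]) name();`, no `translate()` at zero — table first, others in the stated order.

table();
translate([-470, 0, 0]) spool();
translate([211, 269, 728]) chair();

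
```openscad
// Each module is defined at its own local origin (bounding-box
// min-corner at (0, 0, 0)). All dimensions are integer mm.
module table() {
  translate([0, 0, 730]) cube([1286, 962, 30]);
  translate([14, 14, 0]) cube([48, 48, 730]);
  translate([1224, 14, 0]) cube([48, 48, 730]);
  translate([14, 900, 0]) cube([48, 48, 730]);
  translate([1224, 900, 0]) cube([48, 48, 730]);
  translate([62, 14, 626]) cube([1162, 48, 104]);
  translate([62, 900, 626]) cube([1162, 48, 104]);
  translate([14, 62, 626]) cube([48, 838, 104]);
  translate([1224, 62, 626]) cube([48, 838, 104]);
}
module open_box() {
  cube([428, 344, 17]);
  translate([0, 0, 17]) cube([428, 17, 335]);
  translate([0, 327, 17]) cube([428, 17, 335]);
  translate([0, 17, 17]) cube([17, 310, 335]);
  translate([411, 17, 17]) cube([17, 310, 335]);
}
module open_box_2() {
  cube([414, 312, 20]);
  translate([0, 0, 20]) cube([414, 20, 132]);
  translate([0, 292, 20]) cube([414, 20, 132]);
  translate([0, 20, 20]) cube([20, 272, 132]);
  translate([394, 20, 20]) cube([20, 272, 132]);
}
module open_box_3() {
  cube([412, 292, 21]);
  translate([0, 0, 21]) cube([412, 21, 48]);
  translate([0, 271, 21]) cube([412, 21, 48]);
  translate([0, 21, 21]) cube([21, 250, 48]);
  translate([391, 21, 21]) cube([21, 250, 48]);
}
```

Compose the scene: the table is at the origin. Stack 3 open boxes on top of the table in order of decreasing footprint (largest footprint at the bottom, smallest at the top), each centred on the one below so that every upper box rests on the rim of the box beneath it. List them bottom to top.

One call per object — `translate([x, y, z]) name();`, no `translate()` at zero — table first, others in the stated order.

table();
translate([429, 309, 760]) open_box();
translate([436, 325, 1112]) open_box_2();
translate([437, 335, 1264]) open_box_3();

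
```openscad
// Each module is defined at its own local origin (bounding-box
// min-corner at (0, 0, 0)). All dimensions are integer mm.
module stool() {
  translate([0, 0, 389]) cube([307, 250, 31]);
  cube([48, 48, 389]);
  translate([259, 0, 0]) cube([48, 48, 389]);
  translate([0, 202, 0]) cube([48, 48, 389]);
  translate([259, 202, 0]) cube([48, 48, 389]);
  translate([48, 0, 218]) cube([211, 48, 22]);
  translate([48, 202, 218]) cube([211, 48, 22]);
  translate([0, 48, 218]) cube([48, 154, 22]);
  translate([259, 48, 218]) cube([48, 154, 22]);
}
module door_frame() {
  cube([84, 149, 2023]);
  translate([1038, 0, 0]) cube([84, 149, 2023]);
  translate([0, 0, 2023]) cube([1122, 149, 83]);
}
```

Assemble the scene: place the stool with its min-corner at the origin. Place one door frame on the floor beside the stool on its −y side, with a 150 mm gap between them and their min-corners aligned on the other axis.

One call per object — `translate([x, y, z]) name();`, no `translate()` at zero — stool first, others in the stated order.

stool();
translate([0, -299, 0]) door_frame();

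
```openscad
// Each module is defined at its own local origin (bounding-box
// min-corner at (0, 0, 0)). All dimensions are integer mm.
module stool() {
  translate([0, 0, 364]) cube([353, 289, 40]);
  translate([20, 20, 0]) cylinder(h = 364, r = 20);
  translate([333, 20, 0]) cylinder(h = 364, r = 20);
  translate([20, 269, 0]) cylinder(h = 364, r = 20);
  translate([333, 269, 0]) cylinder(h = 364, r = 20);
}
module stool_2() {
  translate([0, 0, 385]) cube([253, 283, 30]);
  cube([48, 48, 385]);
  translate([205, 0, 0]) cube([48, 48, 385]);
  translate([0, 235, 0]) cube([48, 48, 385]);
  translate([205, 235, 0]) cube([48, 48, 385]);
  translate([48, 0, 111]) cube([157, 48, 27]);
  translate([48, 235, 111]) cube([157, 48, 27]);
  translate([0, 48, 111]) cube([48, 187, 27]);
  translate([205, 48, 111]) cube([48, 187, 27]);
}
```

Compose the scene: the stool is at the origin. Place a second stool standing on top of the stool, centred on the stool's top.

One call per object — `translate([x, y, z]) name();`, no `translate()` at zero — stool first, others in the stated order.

stool();
translate([50, 3, 404]) stool_2();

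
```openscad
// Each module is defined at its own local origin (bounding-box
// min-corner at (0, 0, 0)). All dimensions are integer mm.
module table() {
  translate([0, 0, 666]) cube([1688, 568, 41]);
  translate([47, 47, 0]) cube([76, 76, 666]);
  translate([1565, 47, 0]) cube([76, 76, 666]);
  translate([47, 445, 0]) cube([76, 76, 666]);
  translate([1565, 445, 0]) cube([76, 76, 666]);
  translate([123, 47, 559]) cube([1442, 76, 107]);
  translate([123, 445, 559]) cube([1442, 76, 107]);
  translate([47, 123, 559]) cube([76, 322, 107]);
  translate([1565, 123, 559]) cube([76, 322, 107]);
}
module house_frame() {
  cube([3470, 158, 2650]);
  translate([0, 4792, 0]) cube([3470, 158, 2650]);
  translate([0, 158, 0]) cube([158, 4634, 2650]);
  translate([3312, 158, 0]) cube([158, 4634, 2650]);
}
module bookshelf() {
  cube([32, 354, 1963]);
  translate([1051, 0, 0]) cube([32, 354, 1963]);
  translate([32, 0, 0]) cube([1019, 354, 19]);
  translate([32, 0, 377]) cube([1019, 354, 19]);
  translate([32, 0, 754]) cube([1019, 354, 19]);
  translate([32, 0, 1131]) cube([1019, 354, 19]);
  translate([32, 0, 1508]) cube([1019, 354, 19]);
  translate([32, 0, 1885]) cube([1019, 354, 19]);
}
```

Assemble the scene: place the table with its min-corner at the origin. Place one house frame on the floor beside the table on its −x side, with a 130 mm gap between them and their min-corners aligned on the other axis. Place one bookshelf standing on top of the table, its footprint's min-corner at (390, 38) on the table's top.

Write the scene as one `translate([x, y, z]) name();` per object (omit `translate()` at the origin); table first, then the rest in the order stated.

table();
translate([-3600, 0, 0]) house_frame();
translate([390, 38, 707]) bookshelf();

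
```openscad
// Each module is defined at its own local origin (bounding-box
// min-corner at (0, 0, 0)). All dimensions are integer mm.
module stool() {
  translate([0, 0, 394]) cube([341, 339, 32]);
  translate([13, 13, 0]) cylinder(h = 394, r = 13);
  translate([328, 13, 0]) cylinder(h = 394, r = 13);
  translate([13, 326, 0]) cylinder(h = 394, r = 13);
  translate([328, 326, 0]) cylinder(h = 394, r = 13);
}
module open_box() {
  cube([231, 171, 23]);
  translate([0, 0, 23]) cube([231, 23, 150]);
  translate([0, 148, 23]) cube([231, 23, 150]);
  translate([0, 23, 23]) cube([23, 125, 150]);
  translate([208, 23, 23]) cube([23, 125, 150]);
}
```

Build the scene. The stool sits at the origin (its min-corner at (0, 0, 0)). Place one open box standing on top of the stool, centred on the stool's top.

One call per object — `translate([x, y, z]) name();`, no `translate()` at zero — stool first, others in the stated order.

stool();
translate([55, 84, 426]) open_box();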